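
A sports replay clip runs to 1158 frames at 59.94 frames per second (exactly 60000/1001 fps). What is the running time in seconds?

19.3193 seconds

Running time = 1158 / (60000/1001) = 19.3193 s.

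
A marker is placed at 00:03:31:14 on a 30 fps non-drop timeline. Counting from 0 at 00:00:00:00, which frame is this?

frame 6344

Total seconds to the label: (0 × 3600 + 3 × 60 + 31) = 211.
Frame index = 211 × 30 + 14 = 6344.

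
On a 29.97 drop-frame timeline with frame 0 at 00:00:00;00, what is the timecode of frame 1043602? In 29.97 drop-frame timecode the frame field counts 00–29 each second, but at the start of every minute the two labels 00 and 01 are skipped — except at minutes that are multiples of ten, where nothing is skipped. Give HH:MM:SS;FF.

Each 10-minute DF block holds 10 × 60 × 30 − 9 × 2 = 17982 frames. 1043602 ÷ 17982 → 58 full blocks, remainder 646.
Within the partial block the first minute is 1800 frames and each further minute 1798, so 0 further minute boundaries passed. Total skipped labels = 18 × 58 + 2 × 0 = 1044.
Non-drop label index = 1043602 + 1044 = 1044646; at 30 labels/s that is 09:40:21:16, i.e. DF 09:40:21;16.

09:40:21;16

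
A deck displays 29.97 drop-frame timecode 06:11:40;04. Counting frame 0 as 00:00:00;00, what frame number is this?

Complete 10-minute blocks: 37, each 17982 frames → 665334.
Remaining 1 whole minute in the current block: 1800 + 0 × 1798 = 1800 frames.
Within the current minute: 40 × 30 + 4 − 2 = 1202 (labels ;00/;01 skipped at this minute). Total = 665334 + 1800 + 1202 = 668336.

668336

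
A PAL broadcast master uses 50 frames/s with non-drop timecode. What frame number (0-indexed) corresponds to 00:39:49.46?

frame 119496

Total seconds to the label: (0 × 3600 + 39 × 60 + 49) = 2389.
Frame index = 2389 × 50 + 46 = 119496.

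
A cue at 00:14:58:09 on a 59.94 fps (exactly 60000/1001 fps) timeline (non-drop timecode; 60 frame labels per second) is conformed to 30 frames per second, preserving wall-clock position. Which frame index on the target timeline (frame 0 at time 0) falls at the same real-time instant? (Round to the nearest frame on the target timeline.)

frame 26971

Source frame index: (0×3600 + 14×60 + 58) × 60 + 9 = 53889.
Real time: 53889 / (60000/1001) = 17980963/20000 s.
Target frame: (17980963/20000) × (30) = 53942889/2000 ≈ 26971.445 → 26971.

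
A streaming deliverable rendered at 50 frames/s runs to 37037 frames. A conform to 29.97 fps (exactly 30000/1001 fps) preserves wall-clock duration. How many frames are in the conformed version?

22200 frames

Target frames = source frames × (target rate / source rate) = 37037 × (30000/1001)/(50) = 37037 × 600/1001 = 22200.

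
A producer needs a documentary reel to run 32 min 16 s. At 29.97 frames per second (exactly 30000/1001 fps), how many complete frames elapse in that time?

32 min 16 s = 1936 s.
Frames = 1936 × 30000/1001 = 5280000/91 ≈ 58021.9780.
Complete frames: 58021.

58021 frames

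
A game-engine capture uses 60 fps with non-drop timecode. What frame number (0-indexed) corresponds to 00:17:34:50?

63290

Total seconds to the label: (0 × 3600 + 17 × 60 + 34) = 1054.
Frame index = 1054 × 60 + 50 = 63290.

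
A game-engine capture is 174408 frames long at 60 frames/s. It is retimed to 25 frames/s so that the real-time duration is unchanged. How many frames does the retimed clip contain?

72670 frames

Target frames = source frames × (target rate / source rate) = 174408 × (25)/(60) = 174408 × 5/12 = 72670.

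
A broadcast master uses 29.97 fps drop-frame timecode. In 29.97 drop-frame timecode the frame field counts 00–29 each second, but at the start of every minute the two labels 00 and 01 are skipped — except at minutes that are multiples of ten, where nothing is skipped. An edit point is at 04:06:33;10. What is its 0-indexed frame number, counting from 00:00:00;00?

As if non-drop at 30 labels/s: (4 × 3600 + 6 × 60 + 33) × 30 + 10 = 443800.
Minute boundaries passed: 246; those not divisible by 10: 246 − 24 = 222; dropped labels = 2 × 222 = 444.
Actual frame index = 443800 − 444 = 443356.

443356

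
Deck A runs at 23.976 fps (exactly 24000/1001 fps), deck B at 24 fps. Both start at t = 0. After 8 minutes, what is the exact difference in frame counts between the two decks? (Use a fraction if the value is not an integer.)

11520/1001 frames

8 min = 480 s.
A emits 24000/1001 × 480 = 11520000/1001 frames; B emits 24 × 480 = 11520.
Difference = 11520/1001 frames (≈ 11.5085); B is ahead of A.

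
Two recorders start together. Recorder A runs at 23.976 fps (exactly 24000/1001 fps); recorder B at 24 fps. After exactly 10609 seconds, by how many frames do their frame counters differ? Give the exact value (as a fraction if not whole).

254616/1001 frames

A emits 24000/1001 × 10609 = 254616000/1001 frames; B emits 24 × 10609 = 254616.
Difference = 254616/1001 frames (≈ 254.3616); B is ahead of A.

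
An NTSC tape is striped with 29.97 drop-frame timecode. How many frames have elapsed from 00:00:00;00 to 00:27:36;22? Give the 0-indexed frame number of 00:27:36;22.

49652

Complete 10-minute blocks: 2, each 17982 frames → 35964.
Remaining 7 whole minutes in the current block: 1800 + 6 × 1798 = 12588 frames.
Within the current minute: 36 × 30 + 22 − 2 = 1100 (labels ;00/;01 skipped at this minute). Total = 35964 + 12588 + 1100 = 49652.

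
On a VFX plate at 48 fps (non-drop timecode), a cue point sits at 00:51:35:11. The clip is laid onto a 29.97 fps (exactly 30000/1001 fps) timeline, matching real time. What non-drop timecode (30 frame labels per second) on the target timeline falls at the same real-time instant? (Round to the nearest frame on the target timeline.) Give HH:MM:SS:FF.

Source frame index: (0×3600 + 51×60 + 35) × 48 + 11 = 148571.
Real time: 148571 / (48) = 148571/48 s.
Target frame: (148571/48) × (30000/1001) = 92856875/1001 ≈ 92764.111 → 92764.
At 30 labels/s: frame 92764 → 00:51:32:04.

00:51:32:04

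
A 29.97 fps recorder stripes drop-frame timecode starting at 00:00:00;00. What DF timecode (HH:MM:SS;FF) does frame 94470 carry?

Each 10-minute DF block holds 10 × 60 × 30 − 9 × 2 = 17982 frames. 94470 ÷ 17982 → 5 full blocks, remainder 4560.
Within the partial block the first minute is 1800 frames and each further minute 1798, so 2 further minute boundaries passed. Total skipped labels = 18 × 5 + 2 × 2 = 94.
Non-drop label index = 94470 + 94 = 94564; at 30 labels/s that is 00:52:32:04, i.e. DF 00:52:32;04.

00:52:32;04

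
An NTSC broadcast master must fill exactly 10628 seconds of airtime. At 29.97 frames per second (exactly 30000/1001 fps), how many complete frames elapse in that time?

318521 frames

Frames = 10628 × 30000/1001 = 318840000/1001 ≈ 318521.4785.
Complete frames: 318521.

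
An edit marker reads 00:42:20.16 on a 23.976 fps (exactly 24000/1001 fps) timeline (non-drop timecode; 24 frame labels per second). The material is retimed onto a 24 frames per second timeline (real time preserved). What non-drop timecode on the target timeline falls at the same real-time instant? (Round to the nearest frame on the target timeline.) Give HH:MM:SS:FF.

Source frame index: (0×3600 + 42×60 + 20) × 24 + 16 = 60976.
Real time: 60976 / (24000/1001) = 3814811/1500 s.
Target frame: (3814811/1500) × (24) = 7629622/125 ≈ 61036.976 → 61037.
At 24 labels/s: frame 61037 → 00:42:23:05.

00:42:23:05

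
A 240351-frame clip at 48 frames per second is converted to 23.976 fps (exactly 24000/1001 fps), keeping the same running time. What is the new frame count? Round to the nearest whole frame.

Frames at target rate = 240351 × (24000/1001) / (48) = 120175500/1001 ≈ 120055.445.
Nearest whole frame: 120055.

120055 frames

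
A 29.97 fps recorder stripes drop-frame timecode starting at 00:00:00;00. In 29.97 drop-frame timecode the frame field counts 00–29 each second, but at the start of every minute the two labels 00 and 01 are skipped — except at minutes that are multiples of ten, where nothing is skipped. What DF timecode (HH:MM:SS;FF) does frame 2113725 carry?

Ten DF minutes hold 17982 frames, so frame 2113725 lies in block 117 (frames 2103894–2121875) with 9831 frames into that block.
The block's first minute is 1800 frames and the rest 1798 each; 9831 frames reaches minute 5, so 117 × 18 + 5 × 2 = 2116 labels have been skipped so far.
Adding those back, label number 2113725 + 2116 = 2115841 at 30 labels/s is 70528 s + 1 f = 19 h 35 min 28 s frame 1, i.e. 19:35:28;01.

19:35:28;01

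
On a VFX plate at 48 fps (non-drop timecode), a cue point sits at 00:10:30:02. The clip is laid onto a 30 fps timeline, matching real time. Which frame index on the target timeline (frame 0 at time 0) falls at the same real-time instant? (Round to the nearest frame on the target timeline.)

frame 18901

Source frame index: (0×3600 + 10×60 + 30) × 48 + 2 = 30242.
Real time: 30242 / (48) = 15121/24 s.
Target frame: (15121/24) × (30) = 75605/4 ≈ 18901.250 → 18901.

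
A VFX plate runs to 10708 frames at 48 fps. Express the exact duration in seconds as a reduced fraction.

2677/12 seconds

Running time = 10708 ÷ (48) = 10708 × 1/48 = 2677/12 s.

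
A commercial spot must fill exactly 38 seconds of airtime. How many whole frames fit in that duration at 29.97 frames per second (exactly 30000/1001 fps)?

Frames = 38 × 30000/1001 = 1140000/1001 ≈ 1138.8611.
Complete frames: 1138.

1138 frames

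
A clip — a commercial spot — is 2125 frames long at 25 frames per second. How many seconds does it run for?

Running time = 2125 / (25) = 85 s.

85 seconds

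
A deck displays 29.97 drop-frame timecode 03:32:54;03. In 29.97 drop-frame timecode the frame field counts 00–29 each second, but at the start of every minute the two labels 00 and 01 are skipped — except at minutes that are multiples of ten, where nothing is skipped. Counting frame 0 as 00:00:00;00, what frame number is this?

382841

As if non-drop at 30 labels/s: (3 × 3600 + 32 × 60 + 54) × 30 + 3 = 383223.
Minute boundaries passed: 212; those not divisible by 10: 212 − 21 = 191; dropped labels = 2 × 191 = 382.
Actual frame index = 383223 − 382 = 382841.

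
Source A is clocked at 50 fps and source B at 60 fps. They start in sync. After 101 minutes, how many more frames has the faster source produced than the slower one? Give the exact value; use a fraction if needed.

60600 frames

101 min = 6060 s.
A emits 50 × 6060 = 303000 frames; B emits 60 × 6060 = 363600.
Difference = 60600 frames; B is ahead of A.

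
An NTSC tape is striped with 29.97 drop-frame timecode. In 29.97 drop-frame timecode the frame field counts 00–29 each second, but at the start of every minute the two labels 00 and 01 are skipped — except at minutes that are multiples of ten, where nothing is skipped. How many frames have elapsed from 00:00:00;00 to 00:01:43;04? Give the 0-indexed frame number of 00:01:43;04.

Complete 10-minute blocks: 0, each 17982 frames → 0.
Remaining 1 whole minute in the current block: 1800 + 0 × 1798 = 1800 frames.
Within the current minute: 43 × 30 + 4 − 2 = 1292 (labels ;00/;01 skipped at this minute). Total = 0 + 1800 + 1292 = 3092.

3092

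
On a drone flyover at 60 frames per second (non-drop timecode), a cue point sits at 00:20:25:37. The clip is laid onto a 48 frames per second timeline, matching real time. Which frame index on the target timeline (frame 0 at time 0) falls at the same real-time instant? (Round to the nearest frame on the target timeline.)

Source frame index: (0×3600 + 20×60 + 25) × 60 + 37 = 73537.
Real time: 73537 / (60) = 73537/60 s.
Target frame: (73537/60) × (48) = 294148/5 ≈ 58829.600 → 58830.

frame 58830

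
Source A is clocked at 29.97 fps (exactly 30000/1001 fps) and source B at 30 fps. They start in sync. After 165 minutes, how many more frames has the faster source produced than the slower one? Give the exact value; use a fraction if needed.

27000/91 frames

165 min = 9900 s.
A emits 30000/1001 × 9900 = 27000000/91 frames; B emits 30 × 9900 = 297000.
Difference = 27000/91 frames (≈ 296.7033); B is ahead of A.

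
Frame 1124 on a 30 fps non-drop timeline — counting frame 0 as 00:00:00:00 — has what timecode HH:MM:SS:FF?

1124 ÷ 30 = 37 full seconds, remainder 14 frames.
37 s = 0 h 0 min 37 s.
Timecode: 00:00:37:14.

00:00:37:14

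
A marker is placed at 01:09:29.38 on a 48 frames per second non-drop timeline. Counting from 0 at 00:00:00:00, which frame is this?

Total seconds to the label: (1 × 3600 + 9 × 60 + 29) = 4169.
Frame index = 4169 × 48 + 38 = 200150.

frame 200150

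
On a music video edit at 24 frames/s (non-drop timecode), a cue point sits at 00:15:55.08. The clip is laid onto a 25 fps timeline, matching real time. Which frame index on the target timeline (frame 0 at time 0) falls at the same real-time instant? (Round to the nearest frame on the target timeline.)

frame 23883

Source frame index: (0×3600 + 15×60 + 55) × 24 + 8 = 22928.
Real time: 22928 / (24) = 2866/3 s.
Target frame: (2866/3) × (25) = 71650/3 ≈ 23883.333 → 23883.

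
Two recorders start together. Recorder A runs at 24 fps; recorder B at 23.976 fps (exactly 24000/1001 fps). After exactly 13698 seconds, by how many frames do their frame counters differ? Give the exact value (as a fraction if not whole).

328752/1001 frames

A emits 24 × 13698 = 328752 frames; B emits 24000/1001 × 13698 = 328752000/1001.
Difference = 328752/1001 frames (≈ 328.4236); B is behind A.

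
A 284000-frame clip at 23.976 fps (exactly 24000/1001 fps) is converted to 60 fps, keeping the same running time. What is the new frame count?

710710 frames

Target frames = source frames × (target rate / source rate) = 284000 × (60)/(24000/1001) = 284000 × 1001/400 = 710710.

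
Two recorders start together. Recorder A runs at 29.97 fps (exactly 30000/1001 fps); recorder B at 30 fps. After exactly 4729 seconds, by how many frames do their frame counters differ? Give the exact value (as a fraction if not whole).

A emits 30000/1001 × 4729 = 141870000/1001 frames; B emits 30 × 4729 = 141870.
Difference = 141870/1001 frames (≈ 141.7283); B is ahead of A.

141870/1001 frames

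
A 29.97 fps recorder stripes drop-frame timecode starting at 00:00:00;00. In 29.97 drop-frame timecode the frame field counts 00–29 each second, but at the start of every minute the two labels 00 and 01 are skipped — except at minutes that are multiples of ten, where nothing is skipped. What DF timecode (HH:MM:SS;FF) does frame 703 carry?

Ten DF minutes hold 17982 frames, so frame 703 lies in block 0 (frames 0–17981) with 703 frames into that block.
The block's first minute is 1800 frames and the rest 1798 each; 703 frames reaches minute 0, so 0 × 18 + 0 × 2 = 0 labels have been skipped so far.
Adding those back, label number 703 + 0 = 703 at 30 labels/s is 23 s + 13 f = 0 h 0 min 23 s frame 13, i.e. 00:00:23;13.

00:00:23;13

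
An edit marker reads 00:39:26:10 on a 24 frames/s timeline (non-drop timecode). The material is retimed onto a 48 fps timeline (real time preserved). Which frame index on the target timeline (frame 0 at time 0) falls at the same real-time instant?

frame 113588

Source frame index: (0×3600 + 39×60 + 26) × 24 + 10 = 56794.
Real time: 56794 / (24) = 28397/12 s.
Target frame: (28397/12) × (48) = 113588.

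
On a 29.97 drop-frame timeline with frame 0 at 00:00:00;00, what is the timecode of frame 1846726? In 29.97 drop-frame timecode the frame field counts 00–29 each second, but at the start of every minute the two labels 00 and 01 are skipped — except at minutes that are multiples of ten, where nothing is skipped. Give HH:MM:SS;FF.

17:06:59;04

Ten DF minutes hold 17982 frames, so frame 1846726 lies in block 102 (frames 1834164–1852145) with 12562 frames into that block.
The block's first minute is 1800 frames and the rest 1798 each; 12562 frames reaches minute 6, so 102 × 18 + 6 × 2 = 1848 labels have been skipped so far.
Adding those back, label number 1846726 + 1848 = 1848574 at 30 labels/s is 61619 s + 4 f = 17 h 6 min 59 s frame 4, i.e. 17:06:59;04.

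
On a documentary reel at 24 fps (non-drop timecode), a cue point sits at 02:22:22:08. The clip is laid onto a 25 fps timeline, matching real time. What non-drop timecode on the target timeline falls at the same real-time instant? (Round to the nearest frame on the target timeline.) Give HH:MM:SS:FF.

Source frame index: (2×3600 + 22×60 + 22) × 24 + 8 = 205016.
Real time: 205016 / (24) = 25627/3 s.
Target frame: (25627/3) × (25) = 640675/3 ≈ 213558.333 → 213558.
At 25 labels/s: frame 213558 → 02:22:22:08.

02:22:22:08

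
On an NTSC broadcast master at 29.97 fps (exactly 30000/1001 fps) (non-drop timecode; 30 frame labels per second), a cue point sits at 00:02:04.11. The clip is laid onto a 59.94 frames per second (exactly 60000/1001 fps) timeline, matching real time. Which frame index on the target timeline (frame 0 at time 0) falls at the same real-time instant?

Source frame index: (0×3600 + 2×60 + 4) × 30 + 11 = 3731.
Real time: 3731 / (30000/1001) = 3734731/30000 s.
Target frame: (3734731/30000) × (60000/1001) = 7462.

frame 7462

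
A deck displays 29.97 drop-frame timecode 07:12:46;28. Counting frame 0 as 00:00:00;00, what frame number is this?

Complete 10-minute blocks: 43, each 17982 frames → 773226.
Remaining 2 whole minutes in the current block: 1800 + 1 × 1798 = 3598 frames.
Within the current minute: 46 × 30 + 28 − 2 = 1406 (labels ;00/;01 skipped at this minute). Total = 773226 + 3598 + 1406 = 778230.

778230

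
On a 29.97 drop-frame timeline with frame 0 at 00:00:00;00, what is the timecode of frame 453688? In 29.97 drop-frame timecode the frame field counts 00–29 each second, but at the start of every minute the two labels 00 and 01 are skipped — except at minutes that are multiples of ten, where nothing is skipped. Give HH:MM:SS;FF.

04:12:18;02

Ten DF minutes hold 17982 frames, so frame 453688 lies in block 25 (frames 449550–467531) with 4138 frames into that block.
The block's first minute is 1800 frames and the rest 1798 each; 4138 frames reaches minute 2, so 25 × 18 + 2 × 2 = 454 labels have been skipped so far.
Adding those back, label number 453688 + 454 = 454142 at 30 labels/s is 15138 s + 2 f = 4 h 12 min 18 s frame 2, i.e. 04:12:18;02.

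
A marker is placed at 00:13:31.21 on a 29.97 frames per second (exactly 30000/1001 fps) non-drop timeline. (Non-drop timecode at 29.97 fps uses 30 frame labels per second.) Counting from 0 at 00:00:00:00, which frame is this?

24351

Total seconds to the label: (0 × 3600 + 13 × 60 + 31) = 811.
Frame index = 811 × 30 + 21 = 24351.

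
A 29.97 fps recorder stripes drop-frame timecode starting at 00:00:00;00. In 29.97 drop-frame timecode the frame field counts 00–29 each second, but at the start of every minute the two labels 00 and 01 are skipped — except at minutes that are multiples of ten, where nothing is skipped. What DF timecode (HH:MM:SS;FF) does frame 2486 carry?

00:01:22;28

Each 10-minute DF block holds 10 × 60 × 30 − 9 × 2 = 17982 frames. 2486 ÷ 17982 → 0 full blocks, remainder 2486.
Within the partial block the first minute is 1800 frames and each further minute 1798, so 1 further minute boundary passed. Total skipped labels = 18 × 0 + 2 × 1 = 2.
Non-drop label index = 2486 + 2 = 2488; at 30 labels/s that is 00:01:22:28, i.e. DF 00:01:22;28.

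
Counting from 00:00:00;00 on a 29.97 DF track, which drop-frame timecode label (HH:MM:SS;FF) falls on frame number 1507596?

13:58:23;16

Ten DF minutes hold 17982 frames, so frame 1507596 lies in block 83 (frames 1492506–1510487) with 15090 frames into that block.
The block's first minute is 1800 frames and the rest 1798 each; 15090 frames reaches minute 8, so 83 × 18 + 8 × 2 = 1510 labels have been skipped so far.
Adding those back, label number 1507596 + 1510 = 1509106 at 30 labels/s is 50303 s + 16 f = 13 h 58 min 23 s frame 16, i.e. 13:58:23;16.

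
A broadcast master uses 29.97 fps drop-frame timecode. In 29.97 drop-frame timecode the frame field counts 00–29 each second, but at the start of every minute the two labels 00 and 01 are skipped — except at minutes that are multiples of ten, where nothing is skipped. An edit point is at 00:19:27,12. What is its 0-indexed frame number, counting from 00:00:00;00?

As if non-drop at 30 labels/s: (0 × 3600 + 19 × 60 + 27) × 30 + 12 = 35022.
Minute boundaries passed: 19; those not divisible by 10: 19 − 1 = 18; dropped labels = 2 × 18 = 36.
Actual frame index = 35022 − 36 = 34986.

34986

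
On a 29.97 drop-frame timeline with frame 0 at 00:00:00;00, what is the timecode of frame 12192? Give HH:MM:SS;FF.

00:06:46;24

Each 10-minute DF block holds 10 × 60 × 30 − 9 × 2 = 17982 frames. 12192 ÷ 17982 → 0 full blocks, remainder 12192.
Within the partial block the first minute is 1800 frames and each further minute 1798, so 6 further minute boundaries passed. Total skipped labels = 18 × 0 + 2 × 6 = 12.
Non-drop label index = 12192 + 12 = 12204; at 30 labels/s that is 00:06:46:24, i.e. DF 00:06:46;24.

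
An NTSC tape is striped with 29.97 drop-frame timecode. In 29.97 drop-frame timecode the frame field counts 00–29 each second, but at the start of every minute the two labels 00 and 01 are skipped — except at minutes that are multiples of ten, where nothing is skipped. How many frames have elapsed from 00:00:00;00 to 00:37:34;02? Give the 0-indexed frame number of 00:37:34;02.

Complete 10-minute blocks: 3, each 17982 frames → 53946.
Remaining 7 whole minutes in the current block: 1800 + 6 × 1798 = 12588 frames.
Within the current minute: 34 × 30 + 2 − 2 = 1020 (labels ;00/;01 skipped at this minute). Total = 53946 + 12588 + 1020 = 67554.

67554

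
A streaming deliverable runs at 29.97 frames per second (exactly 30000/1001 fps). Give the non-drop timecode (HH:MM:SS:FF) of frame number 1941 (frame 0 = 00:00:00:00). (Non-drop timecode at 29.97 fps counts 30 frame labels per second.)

1941 ÷ 30 = 64 full seconds, remainder 21 frames.
64 s = 0 h 1 min 4 s.
Timecode: 00:01:04:21.

00:01:04:21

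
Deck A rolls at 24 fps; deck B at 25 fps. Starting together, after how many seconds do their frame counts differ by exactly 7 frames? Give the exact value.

7 seconds

The gap grows by |25 − 24| = 1 frame per second.
Time for a 7-frame gap: 7 ÷ (1) = 7 s.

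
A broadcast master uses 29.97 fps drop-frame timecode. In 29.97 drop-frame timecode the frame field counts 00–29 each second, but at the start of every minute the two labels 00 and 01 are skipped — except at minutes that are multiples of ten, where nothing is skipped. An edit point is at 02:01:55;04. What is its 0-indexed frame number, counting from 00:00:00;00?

219236

As if non-drop at 30 labels/s: (2 × 3600 + 1 × 60 + 55) × 30 + 4 = 219454.
Minute boundaries passed: 121; those not divisible by 10: 121 − 12 = 109; dropped labels = 2 × 109 = 218.
Actual frame index = 219454 − 218 = 219236.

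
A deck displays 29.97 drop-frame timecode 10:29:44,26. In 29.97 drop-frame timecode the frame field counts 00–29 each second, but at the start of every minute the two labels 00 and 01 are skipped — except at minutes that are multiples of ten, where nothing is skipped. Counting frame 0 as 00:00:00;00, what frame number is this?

Complete 10-minute blocks: 62, each 17982 frames → 1114884.
Remaining 9 whole minutes in the current block: 1800 + 8 × 1798 = 16184 frames.
Within the current minute: 44 × 30 + 26 − 2 = 1344 (labels ;00/;01 skipped at this minute). Total = 1114884 + 16184 + 1344 = 1132412.

1132412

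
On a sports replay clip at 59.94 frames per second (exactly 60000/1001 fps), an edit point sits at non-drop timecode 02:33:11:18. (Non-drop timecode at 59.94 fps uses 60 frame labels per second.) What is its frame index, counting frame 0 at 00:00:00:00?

frame 551478

Total seconds to the label: (2 × 3600 + 33 × 60 + 11) = 9191.
Frame index = 9191 × 60 + 18 = 551478.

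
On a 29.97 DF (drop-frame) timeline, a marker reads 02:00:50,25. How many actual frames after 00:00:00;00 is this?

Complete 10-minute blocks: 12, each 17982 frames → 215784.
Remaining 0 whole minutes in the current block: 0 frames.
Within the current minute: 50 × 30 + 25 = 1525. Total = 215784 + 0 + 1525 = 217309.

217309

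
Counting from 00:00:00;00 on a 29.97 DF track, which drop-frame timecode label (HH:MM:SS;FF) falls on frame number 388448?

Each 10-minute DF block holds 10 × 60 × 30 − 9 × 2 = 17982 frames. 388448 ÷ 17982 → 21 full blocks, remainder 10826.
Within the partial block the first minute is 1800 frames and each further minute 1798, so 6 further minute boundaries passed. Total skipped labels = 18 × 21 + 2 × 6 = 390.
Non-drop label index = 388448 + 390 = 388838; at 30 labels/s that is 03:36:01:08, i.e. DF 03:36:01;08.

03:36:01;08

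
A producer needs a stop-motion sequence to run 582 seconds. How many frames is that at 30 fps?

Frames = 582 × 30 = 17460.

17460 frames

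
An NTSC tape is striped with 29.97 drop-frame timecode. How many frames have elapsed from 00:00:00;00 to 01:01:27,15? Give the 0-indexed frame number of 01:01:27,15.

Complete 10-minute blocks: 6, each 17982 frames → 107892.
Remaining 1 whole minute in the current block: 1800 + 0 × 1798 = 1800 frames.
Within the current minute: 27 × 30 + 15 − 2 = 823 (labels ;00/;01 skipped at this minute). Total = 107892 + 1800 + 823 = 110515.

110515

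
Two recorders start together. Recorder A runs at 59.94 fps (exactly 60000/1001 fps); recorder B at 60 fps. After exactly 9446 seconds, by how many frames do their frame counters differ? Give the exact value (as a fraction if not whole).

566760/1001 frames

A emits 60000/1001 × 9446 = 566760000/1001 frames; B emits 60 × 9446 = 566760.
Difference = 566760/1001 frames (≈ 566.1938); B is ahead of A.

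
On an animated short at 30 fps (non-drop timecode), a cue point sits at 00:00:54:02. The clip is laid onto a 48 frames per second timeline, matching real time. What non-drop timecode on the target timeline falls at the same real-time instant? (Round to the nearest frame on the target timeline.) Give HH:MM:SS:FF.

00:00:54:03

Source frame index: (0×3600 + 0×60 + 54) × 30 + 2 = 1622.
Real time: 1622 / (30) = 811/15 s.
Target frame: (811/15) × (48) = 12976/5 ≈ 2595.200 → 2595.
At 48 labels/s: frame 2595 → 00:00:54:03.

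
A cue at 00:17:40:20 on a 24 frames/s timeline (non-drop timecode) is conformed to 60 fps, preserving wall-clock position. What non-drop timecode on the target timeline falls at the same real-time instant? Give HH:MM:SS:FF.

Source frame index: (0×3600 + 17×60 + 40) × 24 + 20 = 25460.
Real time: 25460 / (24) = 6365/6 s.
Target frame: (6365/6) × (60) = 63650.
At 60 labels/s: frame 63650 → 00:17:40:50.

00:17:40:50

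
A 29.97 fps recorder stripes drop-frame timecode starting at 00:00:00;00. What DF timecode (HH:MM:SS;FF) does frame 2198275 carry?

Each 10-minute DF block holds 10 × 60 × 30 − 9 × 2 = 17982 frames. 2198275 ÷ 17982 → 122 full blocks, remainder 4471.
Within the partial block the first minute is 1800 frames and each further minute 1798, so 2 further minute boundaries passed. Total skipped labels = 18 × 122 + 2 × 2 = 2200.
Non-drop label index = 2198275 + 2200 = 2200475; at 30 labels/s that is 20:22:29:05, i.e. DF 20:22:29;05.

20:22:29;05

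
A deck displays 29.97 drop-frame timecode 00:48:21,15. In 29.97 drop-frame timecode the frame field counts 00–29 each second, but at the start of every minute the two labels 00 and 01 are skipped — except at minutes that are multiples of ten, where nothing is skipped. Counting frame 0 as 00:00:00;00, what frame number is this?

86957

As if non-drop at 30 labels/s: (0 × 3600 + 48 × 60 + 21) × 30 + 15 = 87045.
Minute boundaries passed: 48; those not divisible by 10: 48 − 4 = 44; dropped labels = 2 × 44 = 88.
Actual frame index = 87045 − 88 = 86957.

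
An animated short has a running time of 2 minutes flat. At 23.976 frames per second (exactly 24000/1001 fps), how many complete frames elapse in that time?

2877 frames

2 min = 120 s.
Frames = 120 × 24000/1001 = 2880000/1001 ≈ 2877.1229.
Complete frames: 2877.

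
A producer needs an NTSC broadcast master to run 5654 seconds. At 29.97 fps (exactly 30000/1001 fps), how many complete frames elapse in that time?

Frames = 5654 × 30000/1001 = 15420000/91 ≈ 169450.5495.
Complete frames: 169450.

169450 frames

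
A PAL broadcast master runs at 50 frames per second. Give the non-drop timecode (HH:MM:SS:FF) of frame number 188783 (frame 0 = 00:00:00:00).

188783 ÷ 50 = 3775 full seconds, remainder 33 frames.
3775 s = 1 h 2 min 55 s.
Timecode: 01:02:55:33.

01:02:55:33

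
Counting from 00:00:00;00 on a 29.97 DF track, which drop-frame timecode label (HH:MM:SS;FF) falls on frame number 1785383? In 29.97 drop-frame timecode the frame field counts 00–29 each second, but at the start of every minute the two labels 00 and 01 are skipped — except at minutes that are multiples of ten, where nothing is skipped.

16:32:52;09

Each 10-minute DF block holds 10 × 60 × 30 − 9 × 2 = 17982 frames. 1785383 ÷ 17982 → 99 full blocks, remainder 5165.
Within the partial block the first minute is 1800 frames and each further minute 1798, so 2 further minute boundaries passed. Total skipped labels = 18 × 99 + 2 × 2 = 1786.
Non-drop label index = 1785383 + 1786 = 1787169; at 30 labels/s that is 16:32:52:09, i.e. DF 16:32:52;09.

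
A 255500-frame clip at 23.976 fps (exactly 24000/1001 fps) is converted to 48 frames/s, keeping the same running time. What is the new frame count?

511511 frames

Target frames = source frames × (target rate / source rate) = 255500 × (48)/(24000/1001) = 255500 × 1001/500 = 511511.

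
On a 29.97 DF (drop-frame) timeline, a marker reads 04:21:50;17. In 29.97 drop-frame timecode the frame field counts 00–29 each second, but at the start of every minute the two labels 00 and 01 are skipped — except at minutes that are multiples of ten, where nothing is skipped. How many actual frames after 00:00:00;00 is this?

Complete 10-minute blocks: 26, each 17982 frames → 467532.
Remaining 1 whole minute in the current block: 1800 + 0 × 1798 = 1800 frames.
Within the current minute: 50 × 30 + 17 − 2 = 1515 (labels ;00/;01 skipped at this minute). Total = 467532 + 1800 + 1515 = 470847.

470847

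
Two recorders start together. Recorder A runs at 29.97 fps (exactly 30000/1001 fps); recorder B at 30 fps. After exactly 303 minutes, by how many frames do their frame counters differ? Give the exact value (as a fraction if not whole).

303 min = 18180 s.
A emits 30000/1001 × 18180 = 545400000/1001 frames; B emits 30 × 18180 = 545400.
Difference = 545400/1001 frames (≈ 544.8551); B is ahead of A.

545400/1001 frames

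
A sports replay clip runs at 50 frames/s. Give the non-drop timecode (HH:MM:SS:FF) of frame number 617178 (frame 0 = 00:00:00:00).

617178 ÷ 50 = 12343 full seconds, remainder 28 frames.
12343 s = 3 h 25 min 43 s.
Timecode: 03:25:43:28.

03:25:43:28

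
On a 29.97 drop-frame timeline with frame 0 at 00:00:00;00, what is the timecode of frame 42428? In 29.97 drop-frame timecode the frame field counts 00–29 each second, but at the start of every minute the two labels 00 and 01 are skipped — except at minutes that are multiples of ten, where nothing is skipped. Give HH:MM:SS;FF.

Each 10-minute DF block holds 10 × 60 × 30 − 9 × 2 = 17982 frames. 42428 ÷ 17982 → 2 full blocks, remainder 6464.
Within the partial block the first minute is 1800 frames and each further minute 1798, so 3 further minute boundaries passed. Total skipped labels = 18 × 2 + 2 × 3 = 42.
Non-drop label index = 42428 + 42 = 42470; at 30 labels/s that is 00:23:35:20, i.e. DF 00:23:35;20.

00:23:35;20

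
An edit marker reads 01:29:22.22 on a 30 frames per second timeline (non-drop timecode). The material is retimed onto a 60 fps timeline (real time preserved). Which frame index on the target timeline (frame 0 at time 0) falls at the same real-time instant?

frame 321764

Source frame index: (1×3600 + 29×60 + 22) × 30 + 22 = 160882.
Real time: 160882 / (30) = 80441/15 s.
Target frame: (80441/15) × (60) = 321764.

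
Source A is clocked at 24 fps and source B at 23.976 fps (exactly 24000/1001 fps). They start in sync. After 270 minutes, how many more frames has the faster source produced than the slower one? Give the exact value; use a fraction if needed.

270 min = 16200 s.
A emits 24 × 16200 = 388800 frames; B emits 24000/1001 × 16200 = 388800000/1001.
Difference = 388800/1001 frames (≈ 388.4116); B is behind A.

388800/1001 frames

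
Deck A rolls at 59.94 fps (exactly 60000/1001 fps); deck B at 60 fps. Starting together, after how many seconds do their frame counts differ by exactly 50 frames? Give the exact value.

5005/6 seconds

The gap grows by |60 − 60000/1001| = 60/1001 frames per second.
Time for a 50-frame gap: 50 ÷ (60/1001) = 5005/6 s.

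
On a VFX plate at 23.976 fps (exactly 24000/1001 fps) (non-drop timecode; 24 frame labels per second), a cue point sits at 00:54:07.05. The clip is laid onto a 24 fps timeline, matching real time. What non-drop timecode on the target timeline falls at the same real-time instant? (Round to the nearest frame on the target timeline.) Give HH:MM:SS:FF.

00:54:10:11

Source frame index: (0×3600 + 54×60 + 7) × 24 + 5 = 77933.
Real time: 77933 / (24000/1001) = 78010933/24000 s.
Target frame: (78010933/24000) × (24) = 78010933/1000 ≈ 78010.933 → 78011.
At 24 labels/s: frame 78011 → 00:54:10:11.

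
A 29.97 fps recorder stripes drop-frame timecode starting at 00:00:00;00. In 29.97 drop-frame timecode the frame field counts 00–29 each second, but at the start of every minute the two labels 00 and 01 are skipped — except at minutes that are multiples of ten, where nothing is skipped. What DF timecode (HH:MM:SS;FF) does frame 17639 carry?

Ten DF minutes hold 17982 frames, so frame 17639 lies in block 0 (frames 0–17981) with 17639 frames into that block.
The block's first minute is 1800 frames and the rest 1798 each; 17639 frames reaches minute 9, so 0 × 18 + 9 × 2 = 18 labels have been skipped so far.
Adding those back, label number 17639 + 18 = 17657 at 30 labels/s is 588 s + 17 f = 0 h 9 min 48 s frame 17, i.e. 00:09:48;17.

00:09:48;17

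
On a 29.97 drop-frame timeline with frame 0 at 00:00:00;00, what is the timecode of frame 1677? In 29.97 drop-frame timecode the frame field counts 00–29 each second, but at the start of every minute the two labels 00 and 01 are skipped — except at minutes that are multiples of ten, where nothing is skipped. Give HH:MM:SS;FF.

Ten DF minutes hold 17982 frames, so frame 1677 lies in block 0 (frames 0–17981) with 1677 frames into that block.
The block's first minute is 1800 frames and the rest 1798 each; 1677 frames reaches minute 0, so 0 × 18 + 0 × 2 = 0 labels have been skipped so far.
Adding those back, label number 1677 + 0 = 1677 at 30 labels/s is 55 s + 27 f = 0 h 0 min 55 s frame 27, i.e. 00:00:55;27.

00:00:55;27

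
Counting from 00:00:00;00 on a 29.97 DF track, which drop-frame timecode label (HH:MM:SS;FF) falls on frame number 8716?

Each 10-minute DF block holds 10 × 60 × 30 − 9 × 2 = 17982 frames. 8716 ÷ 17982 → 0 full blocks, remainder 8716.
Within the partial block the first minute is 1800 frames and each further minute 1798, so 4 further minute boundaries passed. Total skipped labels = 18 × 0 + 2 × 4 = 8.
Non-drop label index = 8716 + 8 = 8724; at 30 labels/s that is 00:04:50:24, i.e. DF 00:04:50;24.

00:04:50;24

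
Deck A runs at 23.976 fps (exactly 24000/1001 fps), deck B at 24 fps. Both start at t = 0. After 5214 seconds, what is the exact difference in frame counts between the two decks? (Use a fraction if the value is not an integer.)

11376/91 frames

A emits 24000/1001 × 5214 = 11376000/91 frames; B emits 24 × 5214 = 125136.
Difference = 11376/91 frames (≈ 125.0110); B is ahead of A.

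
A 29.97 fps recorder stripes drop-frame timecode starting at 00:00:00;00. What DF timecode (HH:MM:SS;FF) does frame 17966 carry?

00:09:59;14

Each 10-minute DF block holds 10 × 60 × 30 − 9 × 2 = 17982 frames. 17966 ÷ 17982 → 0 full blocks, remainder 17966.
Within the partial block the first minute is 1800 frames and each further minute 1798, so 9 further minute boundaries passed. Total skipped labels = 18 × 0 + 2 × 9 = 18.
Non-drop label index = 17966 + 18 = 17984; at 30 labels/s that is 00:09:59:14, i.e. DF 00:09:59;14.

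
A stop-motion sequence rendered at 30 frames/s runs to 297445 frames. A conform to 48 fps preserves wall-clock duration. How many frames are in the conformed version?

Target frames = source frames × (target rate / source rate) = 297445 × (48)/(30) = 297445 × 8/5 = 475912.

475912 frames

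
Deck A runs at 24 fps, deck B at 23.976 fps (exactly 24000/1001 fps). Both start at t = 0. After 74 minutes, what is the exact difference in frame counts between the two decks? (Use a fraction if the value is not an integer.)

74 min = 4440 s.
A emits 24 × 4440 = 106560 frames; B emits 24000/1001 × 4440 = 106560000/1001.
Difference = 106560/1001 frames (≈ 106.4535); B is behind A.

106560/1001 frames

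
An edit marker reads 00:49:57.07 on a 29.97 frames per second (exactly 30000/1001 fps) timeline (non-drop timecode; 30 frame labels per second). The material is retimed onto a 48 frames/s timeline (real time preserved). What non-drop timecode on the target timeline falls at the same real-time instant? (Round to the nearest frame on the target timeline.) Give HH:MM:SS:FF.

00:50:00:11

Source frame index: (0×3600 + 49×60 + 57) × 30 + 7 = 89917.
Real time: 89917 / (30000/1001) = 90006917/30000 s.
Target frame: (90006917/30000) × (48) = 90006917/625 ≈ 144011.067 → 144011.
At 48 labels/s: frame 144011 → 00:50:00:11.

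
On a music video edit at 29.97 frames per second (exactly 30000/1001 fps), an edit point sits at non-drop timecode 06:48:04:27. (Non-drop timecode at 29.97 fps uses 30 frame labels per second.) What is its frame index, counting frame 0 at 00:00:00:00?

Total seconds to the label: (6 × 3600 + 48 × 60 + 4) = 24484.
Frame index = 24484 × 30 + 27 = 734547.

frame 734547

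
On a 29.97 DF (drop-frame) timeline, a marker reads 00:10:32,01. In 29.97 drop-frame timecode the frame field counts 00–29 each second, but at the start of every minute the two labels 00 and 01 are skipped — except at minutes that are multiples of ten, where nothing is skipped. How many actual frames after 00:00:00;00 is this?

18943

As if non-drop at 30 labels/s: (0 × 3600 + 10 × 60 + 32) × 30 + 1 = 18961.
Minute boundaries passed: 10; those not divisible by 10: 10 − 1 = 9; dropped labels = 2 × 9 = 18.
Actual frame index = 18961 − 18 = 18943.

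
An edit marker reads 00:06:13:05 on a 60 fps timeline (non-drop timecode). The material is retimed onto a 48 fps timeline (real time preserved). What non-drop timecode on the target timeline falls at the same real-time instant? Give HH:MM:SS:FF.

Source frame index: (0×3600 + 6×60 + 13) × 60 + 5 = 22385.
Real time: 22385 / (60) = 4477/12 s.
Target frame: (4477/12) × (48) = 17908.
At 48 labels/s: frame 17908 → 00:06:13:04.

00:06:13:04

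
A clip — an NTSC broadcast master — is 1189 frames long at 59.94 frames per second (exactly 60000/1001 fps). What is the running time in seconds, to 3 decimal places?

19.836 seconds

Running time = 1189 × 1001/60000 = 1190189/60000 s ≈ 19.836 s.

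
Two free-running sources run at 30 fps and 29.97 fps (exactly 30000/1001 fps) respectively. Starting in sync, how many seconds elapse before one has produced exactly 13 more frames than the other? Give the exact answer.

The gap grows by |30000/1001 − 30| = 30/1001 frames per second.
Time for a 13-frame gap: 13 ÷ (30/1001) = 13013/30 s.

13013/30 seconds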